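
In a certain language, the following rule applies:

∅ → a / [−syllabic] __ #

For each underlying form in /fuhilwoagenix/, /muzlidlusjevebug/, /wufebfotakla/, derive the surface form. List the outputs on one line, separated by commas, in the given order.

/fuhilwoagenix/: the form ends in the consonant /x/, so [a] is inserted word-finally. → [fuhilwoagenixa].
/muzlidlusjevebug/: the form ends in the consonant /g/, so [a] is inserted word-finally. → [muzlidlusjevebuga].
/wufebfotakla/: the rule's environment is not met; surfaces unchanged as [wufebfotakla].

fuhilwoagenixa, muzlidlusjevebuga, wufebfotakla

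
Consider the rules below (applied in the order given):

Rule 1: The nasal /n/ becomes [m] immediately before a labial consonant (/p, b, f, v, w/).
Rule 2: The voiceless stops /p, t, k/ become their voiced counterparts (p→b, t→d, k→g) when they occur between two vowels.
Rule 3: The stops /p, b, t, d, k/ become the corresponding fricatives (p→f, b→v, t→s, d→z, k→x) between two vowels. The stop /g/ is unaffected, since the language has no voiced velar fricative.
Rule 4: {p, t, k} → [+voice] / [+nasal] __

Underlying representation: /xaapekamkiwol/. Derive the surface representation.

xaavegamgiwol

Rule 1 (nasal place assimilation): no segment meets the environment; /xaapekamkiwol/ is unchanged.
Rule 2 (intervocalic voicing): /p/ is a voiceless stop between vowels /a/ and /e/, so it voices to [b]. /k/ is a voiceless stop between vowels /e/ and /a/, so it voices to [g]. /xaapekamkiwol/ → xaabegamkiwol.
Rule 3 (intervocalic spirantization): /b/ is a stop between vowels /a/ and /e/, so it spirantizes to the fricative [v]. /xaabegamkiwol/ → xaavegamkiwol.
Rule 4 (post-nasal voicing): /k/ is a voiceless stop immediately after the nasal /m/, so it voices to [g]. /xaavegamkiwol/ → xaavegamgiwol.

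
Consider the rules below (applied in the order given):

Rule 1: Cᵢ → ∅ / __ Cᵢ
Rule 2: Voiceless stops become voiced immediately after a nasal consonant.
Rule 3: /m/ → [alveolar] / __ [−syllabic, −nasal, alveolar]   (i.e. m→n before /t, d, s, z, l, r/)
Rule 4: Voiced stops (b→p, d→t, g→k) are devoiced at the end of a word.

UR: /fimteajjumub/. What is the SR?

findeajumup

Rule 1 (degemination): /jj/ is a geminate; the first /j/ deletes. /fimteajjumub/ → fimteajumub.
Rule 2 (post-nasal voicing): /t/ is a voiceless stop immediately after the nasal /m/, so it voices to [d]. /fimteajumub/ → fimdeajumub.
Rule 3 (nasal place assimilation): /m/ precedes the alveolar consonant /d/, so it assimilates in place to [n]. /fimdeajumub/ → findeajumub.
Rule 4 (final devoicing): /b/ is a voiced stop in word-final position, so it devoices to [p]. /findeajumub/ → findeajumup.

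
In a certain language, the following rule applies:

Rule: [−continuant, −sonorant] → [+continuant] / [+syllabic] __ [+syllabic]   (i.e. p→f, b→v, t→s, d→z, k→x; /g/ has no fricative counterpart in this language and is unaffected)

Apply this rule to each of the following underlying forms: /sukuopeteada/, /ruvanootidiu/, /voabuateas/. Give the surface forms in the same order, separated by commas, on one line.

suxuofeseaza, ruvanoosiziu, voavuaseas

/sukuopeteada/: /k/ is a stop between vowels /u/ and /u/, so it spirantizes to the fricative [x]. /p/ is a stop between vowels /o/ and /e/, so it spirantizes to the fricative [f]. /t/ is a stop between vowels /e/ and /e/, so it spirantizes to the fricative [s]. /d/ is a stop between vowels /a/ and /a/, so it spirantizes to the fricative [z]. → [suxuofeseaza].
/ruvanootidiu/: /t/ is a stop between vowels /o/ and /i/, so it spirantizes to the fricative [s]. /d/ is a stop between vowels /i/ and /i/, so it spirantizes to the fricative [z]. → [ruvanoosiziu].
/voabuateas/: /b/ is a stop between vowels /a/ and /u/, so it spirantizes to the fricative [v]. /t/ is a stop between vowels /a/ and /e/, so it spirantizes to the fricative [s]. → [voavuaseas].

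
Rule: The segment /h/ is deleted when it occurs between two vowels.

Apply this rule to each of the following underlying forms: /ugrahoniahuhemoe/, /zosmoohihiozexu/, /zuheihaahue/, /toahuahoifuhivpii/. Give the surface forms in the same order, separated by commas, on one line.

ugraoniauemoe, zosmooiiozexu, zueiaaue, toauaoifuivpii

/ugrahoniahuhemoe/: /h/ occurs between vowels /a/ and /o/, so it deletes. /h/ occurs between vowels /a/ and /u/, so it deletes. /h/ occurs between vowels /u/ and /e/, so it deletes. → [ugraoniauemoe].
/zosmoohihiozexu/: /h/ occurs between vowels /o/ and /i/, so it deletes. /h/ occurs between vowels /i/ and /i/, so it deletes. → [zosmooiiozexu].
/zuheihaahue/: /h/ occurs between vowels /u/ and /e/, so it deletes. /h/ occurs between vowels /i/ and /a/, so it deletes. /h/ occurs between vowels /a/ and /u/, so it deletes. → [zueiaaue].
/toahuahoifuhivpii/: /h/ occurs between vowels /a/ and /u/, so it deletes. /h/ occurs between vowels /a/ and /o/, so it deletes. /h/ occurs between vowels /u/ and /i/, so it deletes. → [toauaoifuivpii].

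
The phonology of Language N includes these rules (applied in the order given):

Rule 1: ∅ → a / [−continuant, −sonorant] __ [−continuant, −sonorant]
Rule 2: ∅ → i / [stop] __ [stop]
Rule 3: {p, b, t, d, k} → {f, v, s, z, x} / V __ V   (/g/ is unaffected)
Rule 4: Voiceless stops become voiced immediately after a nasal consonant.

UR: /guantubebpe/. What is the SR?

guanduvevafe

Rule 1 (stop-cluster a-epenthesis): /b/ and /p/ form a stop–stop cluster, so [a] is inserted between them. /guantubebpe/ → guantubebape.
Rule 2 (stop-cluster i-epenthesis): no segment meets the environment; /guantubebape/ is unchanged.
Rule 3 (intervocalic spirantization): /b/ is a stop between vowels /u/ and /e/, so it spirantizes to the fricative [v]. /b/ is a stop between vowels /e/ and /a/, so it spirantizes to the fricative [v]. /p/ is a stop between vowels /a/ and /e/, so it spirantizes to the fricative [f]. /guantubebape/ → guantuvevafe.
Rule 4 (post-nasal voicing): /t/ is a voiceless stop immediately after the nasal /n/, so it voices to [d]. /guantuvevafe/ → guanduvevafe.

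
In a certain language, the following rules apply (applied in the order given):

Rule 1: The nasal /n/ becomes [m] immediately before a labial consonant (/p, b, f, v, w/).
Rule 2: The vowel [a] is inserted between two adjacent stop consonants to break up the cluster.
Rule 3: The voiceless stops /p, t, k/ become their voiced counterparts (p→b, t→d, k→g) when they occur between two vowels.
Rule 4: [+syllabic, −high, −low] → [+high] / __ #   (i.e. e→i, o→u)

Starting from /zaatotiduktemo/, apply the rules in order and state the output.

zaadodidugademu

Rule 1 (nasal place assimilation): no segment meets the environment; /zaatotiduktemo/ is unchanged.
Rule 2 (stop-cluster a-epenthesis): /k/ and /t/ form a stop–stop cluster, so [a] is inserted between them. /zaatotiduktemo/ → zaatotidukatemo.
Rule 3 (intervocalic voicing): /t/ is a voiceless stop between vowels /a/ and /o/, so it voices to [d]. /t/ is a voiceless stop between vowels /o/ and /i/, so it voices to [d]. /k/ is a voiceless stop between vowels /u/ and /a/, so it voices to [g]. /t/ is a voiceless stop between vowels /a/ and /e/, so it voices to [d]. /zaatotidukatemo/ → zaadodidugademo.
Rule 4 (final vowel raising): /o/ is a mid vowel in word-final position, so it raises to [u]. /zaadodidugademo/ → zaadodidugademu.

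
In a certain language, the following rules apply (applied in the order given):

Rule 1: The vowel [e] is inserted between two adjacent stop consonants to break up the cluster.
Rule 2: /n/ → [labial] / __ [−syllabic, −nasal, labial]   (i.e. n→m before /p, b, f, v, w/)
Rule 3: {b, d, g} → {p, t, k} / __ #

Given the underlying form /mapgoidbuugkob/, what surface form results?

mapegoidebuugekop

Rule 1 (stop-cluster e-epenthesis): /p/ and /g/ form a stop–stop cluster, so [e] is inserted between them. /d/ and /b/ form a stop–stop cluster, so [e] is inserted between them. /g/ and /k/ form a stop–stop cluster, so [e] is inserted between them. /mapgoidbuugkob/ → mapegoidebuugekob.
Rule 2 (nasal place assimilation): no segment meets the environment; /mapegoidebuugekob/ is unchanged.
Rule 3 (final devoicing): /b/ is a voiced stop in word-final position, so it devoices to [p]. /mapegoidebuugekob/ → mapegoidebuugekop.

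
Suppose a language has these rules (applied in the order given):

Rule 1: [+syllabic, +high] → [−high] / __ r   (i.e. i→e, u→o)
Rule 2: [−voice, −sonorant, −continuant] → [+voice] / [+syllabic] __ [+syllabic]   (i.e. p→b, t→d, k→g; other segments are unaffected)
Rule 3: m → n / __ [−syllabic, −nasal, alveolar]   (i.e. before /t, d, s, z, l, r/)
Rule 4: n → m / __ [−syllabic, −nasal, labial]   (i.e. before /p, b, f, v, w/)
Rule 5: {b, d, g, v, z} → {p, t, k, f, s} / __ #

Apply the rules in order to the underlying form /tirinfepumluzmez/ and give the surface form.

terimfebunluzmes

Rule 1 (pre-rhotic lowering): /i/ is a high vowel immediately before /r/, so it lowers to [e]. /tirinfepumluzmez/ → terinfepumluzmez.
Rule 2 (intervocalic voicing): /p/ is a voiceless stop between vowels /e/ and /u/, so it voices to [b]. /terinfepumluzmez/ → terinfebumluzmez.
Rule 3 (nasal place assimilation): /m/ precedes the alveolar consonant /l/, so it assimilates in place to [n]. /terinfebumluzmez/ → terinfebunluzmez.
Rule 4 (nasal place assimilation): /n/ precedes the labial consonant /f/, so it assimilates in place to [m]. /terinfebunluzmez/ → terimfebunluzmez.
Rule 5 (final devoicing): /z/ is a voiced obstruent in word-final position, so it devoices to [s]. /terimfebunluzmez/ → terimfebunluzmes.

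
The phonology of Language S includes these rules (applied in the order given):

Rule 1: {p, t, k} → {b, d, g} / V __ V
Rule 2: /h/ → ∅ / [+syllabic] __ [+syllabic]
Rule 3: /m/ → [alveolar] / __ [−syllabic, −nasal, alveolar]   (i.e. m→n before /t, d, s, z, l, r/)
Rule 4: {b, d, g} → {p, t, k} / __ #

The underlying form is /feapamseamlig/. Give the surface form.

Rule 1 (intervocalic voicing): /p/ is a voiceless stop between vowels /a/ and /a/, so it voices to [b]. /feapamseamlig/ → feabamseamlig.
Rule 2 (intervocalic h-deletion): no segment meets the environment; /feabamseamlig/ is unchanged.
Rule 3 (nasal place assimilation): /m/ precedes the alveolar consonant /s/, so it assimilates in place to [n]. /m/ precedes the alveolar consonant /l/, so it assimilates in place to [n]. /feabamseamlig/ → feabanseanlig.
Rule 4 (final devoicing): /g/ is a voiced stop in word-final position, so it devoices to [k]. /feabanseanlig/ → feabanseanlik.

feabanseanlik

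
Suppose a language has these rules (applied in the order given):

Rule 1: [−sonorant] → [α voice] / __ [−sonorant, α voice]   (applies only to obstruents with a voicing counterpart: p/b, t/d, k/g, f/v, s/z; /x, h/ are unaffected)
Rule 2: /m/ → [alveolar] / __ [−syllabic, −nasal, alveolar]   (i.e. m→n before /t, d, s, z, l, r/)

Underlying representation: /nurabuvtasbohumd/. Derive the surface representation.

nurabuftazbohund

Rule 1 (regressive voicing assimilation): /v/ precedes the voiceless obstruent /t/, so it devoices to [f] by assimilation. /s/ precedes the voiced obstruent /b/, so it voices to [z] by assimilation. /nurabuvtasbohumd/ → nurabuftazbohumd.
Rule 2 (nasal place assimilation): /m/ precedes the alveolar consonant /d/, so it assimilates in place to [n]. /nurabuftazbohumd/ → nurabuftazbohund.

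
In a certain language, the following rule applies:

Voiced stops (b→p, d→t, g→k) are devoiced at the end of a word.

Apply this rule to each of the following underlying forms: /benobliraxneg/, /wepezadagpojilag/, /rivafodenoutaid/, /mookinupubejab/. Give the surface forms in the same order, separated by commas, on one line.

/benobliraxneg/: /g/ is a voiced stop in word-final position, so it devoices to [k]. → [benobliraxnek].
/wepezadagpojilag/: /g/ is a voiced stop in word-final position, so it devoices to [k]. → [wepezadagpojilak].
/rivafodenoutaid/: /d/ is a voiced stop in word-final position, so it devoices to [t]. → [rivafodenoutait].
/mookinupubejab/: /b/ is a voiced stop in word-final position, so it devoices to [p]. → [mookinupubejap].

benobliraxnek, wepezadagpojilak, rivafodenoutait, mookinupubejap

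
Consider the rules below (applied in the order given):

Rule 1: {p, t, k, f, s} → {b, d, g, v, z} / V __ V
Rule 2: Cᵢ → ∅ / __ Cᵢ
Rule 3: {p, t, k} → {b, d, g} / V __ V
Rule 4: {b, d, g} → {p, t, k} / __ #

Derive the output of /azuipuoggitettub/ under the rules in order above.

Rule 1 (intervocalic voicing): /p/ is a voiceless obstruent between vowels /i/ and /u/, so it voices to [b]. /t/ is a voiceless obstruent between vowels /i/ and /e/, so it voices to [d]. /azuipuoggitettub/ → azuibuoggidettub.
Rule 2 (degemination): /gg/ is a geminate; the first /g/ deletes. /tt/ is a geminate; the first /t/ deletes. /azuibuoggidettub/ → azuibuogidetub.
Rule 3 (intervocalic voicing): /t/ is a voiceless stop between vowels /e/ and /u/, so it voices to [d]. /azuibuogidetub/ → azuibuogidedub.
Rule 4 (final devoicing): /b/ is a voiced stop in word-final position, so it devoices to [p]. /azuibuogidedub/ → azuibuogidedup.

azuibuogidedup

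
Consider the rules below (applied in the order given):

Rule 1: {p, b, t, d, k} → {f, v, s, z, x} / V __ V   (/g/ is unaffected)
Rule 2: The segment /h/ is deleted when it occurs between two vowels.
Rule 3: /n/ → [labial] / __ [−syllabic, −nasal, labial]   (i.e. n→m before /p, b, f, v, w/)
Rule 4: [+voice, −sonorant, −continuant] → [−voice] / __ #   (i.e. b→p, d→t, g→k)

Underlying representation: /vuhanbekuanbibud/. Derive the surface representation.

vuambexuambivut

Rule 1 (intervocalic spirantization): /k/ is a stop between vowels /e/ and /u/, so it spirantizes to the fricative [x]. /b/ is a stop between vowels /i/ and /u/, so it spirantizes to the fricative [v]. /vuhanbekuanbibud/ → vuhanbexuanbivud.
Rule 2 (intervocalic h-deletion): /h/ occurs between vowels /u/ and /a/, so it deletes. /vuhanbexuanbivud/ → vuanbexuanbivud.
Rule 3 (nasal place assimilation): /n/ precedes the labial consonant /b/, so it assimilates in place to [m]. /n/ precedes the labial consonant /b/, so it assimilates in place to [m]. /vuanbexuanbivud/ → vuambexuambivud.
Rule 4 (final devoicing): /d/ is a voiced stop in word-final position, so it devoices to [t]. /vuambexuambivud/ → vuambexuambivut.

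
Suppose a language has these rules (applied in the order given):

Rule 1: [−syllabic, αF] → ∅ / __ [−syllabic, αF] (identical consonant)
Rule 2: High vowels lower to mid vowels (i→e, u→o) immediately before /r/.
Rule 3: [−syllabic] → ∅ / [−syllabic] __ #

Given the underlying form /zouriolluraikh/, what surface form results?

Rule 1 (degemination): /ll/ is a geminate; the first /l/ deletes. /zouriolluraikh/ → zourioluraikh.
Rule 2 (pre-rhotic lowering): /u/ is a high vowel immediately before /r/, so it lowers to [o]. /u/ is a high vowel immediately before /r/, so it lowers to [o]. /zourioluraikh/ → zoorioloraikh.
Rule 3 (final cluster simplification): /h/ is the second consonant of a word-final cluster /kh/, so it deletes. /zoorioloraikh/ → zoorioloraik.

zoorioloraik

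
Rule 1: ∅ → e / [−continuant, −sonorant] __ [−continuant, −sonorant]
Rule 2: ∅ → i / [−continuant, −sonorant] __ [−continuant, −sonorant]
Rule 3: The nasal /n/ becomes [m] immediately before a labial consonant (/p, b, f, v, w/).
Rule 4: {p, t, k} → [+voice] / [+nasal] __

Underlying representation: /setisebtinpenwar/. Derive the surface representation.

Rule 1 (stop-cluster e-epenthesis): /b/ and /t/ form a stop–stop cluster, so [e] is inserted between them. /setisebtinpenwar/ → setisebetinpenwar.
Rule 2 (stop-cluster i-epenthesis): no segment meets the environment; /setisebetinpenwar/ is unchanged.
Rule 3 (nasal place assimilation): /n/ precedes the labial consonant /p/, so it assimilates in place to [m]. /n/ precedes the labial consonant /w/, so it assimilates in place to [m]. /setisebetinpenwar/ → setisebetimpemwar.
Rule 4 (post-nasal voicing): /p/ is a voiceless stop immediately after the nasal /m/, so it voices to [b]. /setisebetimpemwar/ → setisebetimbemwar.

setisebetimbemwar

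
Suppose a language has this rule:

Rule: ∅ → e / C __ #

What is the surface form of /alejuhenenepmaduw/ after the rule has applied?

alejuhenenepmaduwe

the form ends in the consonant /w/, so [e] is inserted word-finally.
Surface form: [alejuhenenepmaduwe].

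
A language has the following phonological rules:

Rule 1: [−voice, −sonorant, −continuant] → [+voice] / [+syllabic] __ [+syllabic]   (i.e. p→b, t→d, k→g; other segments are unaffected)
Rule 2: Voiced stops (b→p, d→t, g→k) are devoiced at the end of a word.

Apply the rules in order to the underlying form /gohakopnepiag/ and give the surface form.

Rule 1 (intervocalic voicing): /k/ is a voiceless stop between vowels /a/ and /o/, so it voices to [g]. /p/ is a voiceless stop between vowels /e/ and /i/, so it voices to [b]. /gohakopnepiag/ → gohagopnebiag.
Rule 2 (final devoicing): /g/ is a voiced stop in word-final position, so it devoices to [k]. /gohagopnebiag/ → gohagopnebiak.

gohagopnebiak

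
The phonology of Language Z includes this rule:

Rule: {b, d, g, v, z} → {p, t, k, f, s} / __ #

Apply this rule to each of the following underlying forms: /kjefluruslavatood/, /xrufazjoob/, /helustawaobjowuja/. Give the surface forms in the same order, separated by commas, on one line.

/kjefluruslavatood/: /d/ is a voiced obstruent in word-final position, so it devoices to [t]. → [kjefluruslavatoot].
/xrufazjoob/: /b/ is a voiced obstruent in word-final position, so it devoices to [p]. → [xrufazjoop].
/helustawaobjowuja/: the rule's environment is not met; surfaces unchanged as [helustawaobjowuja].

kjefluruslavatoot, xrufazjoop, helustawaobjowuja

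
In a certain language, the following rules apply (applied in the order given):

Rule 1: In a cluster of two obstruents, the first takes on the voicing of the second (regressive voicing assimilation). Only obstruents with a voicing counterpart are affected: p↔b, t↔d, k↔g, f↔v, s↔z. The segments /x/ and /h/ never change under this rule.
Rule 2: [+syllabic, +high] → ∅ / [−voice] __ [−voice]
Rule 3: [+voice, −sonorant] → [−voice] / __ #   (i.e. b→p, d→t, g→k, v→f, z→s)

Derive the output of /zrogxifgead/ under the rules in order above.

zrokxivgeat

Rule 1 (regressive voicing assimilation): /g/ precedes the voiceless obstruent /x/, so it devoices to [k] by assimilation. /f/ precedes the voiced obstruent /g/, so it voices to [v] by assimilation. /zrogxifgead/ → zrokxivgead.
Rule 2 (high vowel syncope): no segment meets the environment; /zrokxivgead/ is unchanged.
Rule 3 (final devoicing): /d/ is a voiced obstruent in word-final position, so it devoices to [t]. /zrokxivgead/ → zrokxivgeat.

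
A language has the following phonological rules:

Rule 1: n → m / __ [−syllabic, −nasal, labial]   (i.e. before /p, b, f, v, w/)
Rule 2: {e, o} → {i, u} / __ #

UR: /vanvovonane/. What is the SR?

Rule 1 (nasal place assimilation): /n/ precedes the labial consonant /v/, so it assimilates in place to [m]. /vanvovonane/ → vamvovonane.
Rule 2 (final vowel raising): /e/ is a mid vowel in word-final position, so it raises to [i]. /vamvovonane/ → vamvovonani.

vamvovonani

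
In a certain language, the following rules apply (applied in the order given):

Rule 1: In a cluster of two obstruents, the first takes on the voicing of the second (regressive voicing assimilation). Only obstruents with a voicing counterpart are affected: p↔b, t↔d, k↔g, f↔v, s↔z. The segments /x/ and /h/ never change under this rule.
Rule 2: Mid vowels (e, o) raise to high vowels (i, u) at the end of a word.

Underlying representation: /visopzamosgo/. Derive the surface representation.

visobzamozgu

Rule 1 (regressive voicing assimilation): /p/ precedes the voiced obstruent /z/, so it voices to [b] by assimilation. /s/ precedes the voiced obstruent /g/, so it voices to [z] by assimilation. /visopzamosgo/ → visobzamozgo.
Rule 2 (final vowel raising): /o/ is a mid vowel in word-final position, so it raises to [u]. /visobzamozgo/ → visobzamozgu.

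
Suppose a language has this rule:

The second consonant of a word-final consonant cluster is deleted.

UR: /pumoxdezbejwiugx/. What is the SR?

/x/ is the second consonant of a word-final cluster /gx/, so it deletes.
The other instances of /p/, /m/, /x/, /d/, /z/, /b/, /j/, /w/, /g/ do not occur in the required environment and remain unchanged.
Surface form: [pumoxdezbejwiug].

pumoxdezbejwiug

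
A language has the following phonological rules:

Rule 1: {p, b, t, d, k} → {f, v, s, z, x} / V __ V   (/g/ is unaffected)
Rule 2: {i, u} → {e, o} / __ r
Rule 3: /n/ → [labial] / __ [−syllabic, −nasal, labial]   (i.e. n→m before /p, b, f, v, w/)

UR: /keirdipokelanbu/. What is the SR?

keerdifoxelambu

Rule 1 (intervocalic spirantization): /p/ is a stop between vowels /i/ and /o/, so it spirantizes to the fricative [f]. /k/ is a stop between vowels /o/ and /e/, so it spirantizes to the fricative [x]. /keirdipokelanbu/ → keirdifoxelanbu.
Rule 2 (pre-rhotic lowering): /i/ is a high vowel immediately before /r/, so it lowers to [e]. /keirdifoxelanbu/ → keerdifoxelanbu.
Rule 3 (nasal place assimilation): /n/ precedes the labial consonant /b/, so it assimilates in place to [m]. /keerdifoxelanbu/ → keerdifoxelambu.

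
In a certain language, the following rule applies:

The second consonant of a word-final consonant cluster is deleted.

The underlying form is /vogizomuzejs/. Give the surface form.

/s/ is the second consonant of a word-final cluster /js/, so it deletes.
The other instances of /v/, /g/, /z/, /m/, /j/ do not occur in the required environment and remain unchanged.
Surface form: [vogizomuzej].

vogizomuzej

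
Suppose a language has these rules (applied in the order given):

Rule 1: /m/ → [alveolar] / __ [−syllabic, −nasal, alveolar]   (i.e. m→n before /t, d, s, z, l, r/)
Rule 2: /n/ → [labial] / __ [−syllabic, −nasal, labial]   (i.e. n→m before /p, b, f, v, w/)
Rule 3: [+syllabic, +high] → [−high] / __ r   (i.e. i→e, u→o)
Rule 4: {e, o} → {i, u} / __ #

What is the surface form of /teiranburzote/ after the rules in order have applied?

Rule 1 (nasal place assimilation): no segment meets the environment; /teiranburzote/ is unchanged.
Rule 2 (nasal place assimilation): /n/ precedes the labial consonant /b/, so it assimilates in place to [m]. /teiranburzote/ → teiramburzote.
Rule 3 (pre-rhotic lowering): /i/ is a high vowel immediately before /r/, so it lowers to [e]. /u/ is a high vowel immediately before /r/, so it lowers to [o]. /teiramburzote/ → teeramborzote.
Rule 4 (final vowel raising): /e/ is a mid vowel in word-final position, so it raises to [i]. /teeramborzote/ → teeramborzoti.

teeramborzoti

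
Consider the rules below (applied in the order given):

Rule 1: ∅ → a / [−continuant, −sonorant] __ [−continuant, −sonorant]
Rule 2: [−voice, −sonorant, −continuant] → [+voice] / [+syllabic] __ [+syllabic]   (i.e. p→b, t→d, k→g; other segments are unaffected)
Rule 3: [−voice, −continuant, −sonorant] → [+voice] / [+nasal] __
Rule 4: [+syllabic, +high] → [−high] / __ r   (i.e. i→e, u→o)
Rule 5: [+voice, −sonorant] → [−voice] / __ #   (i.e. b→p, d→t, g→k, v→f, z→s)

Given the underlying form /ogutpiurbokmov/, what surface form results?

Rule 1 (stop-cluster a-epenthesis): /t/ and /p/ form a stop–stop cluster, so [a] is inserted between them. /ogutpiurbokmov/ → ogutapiurbokmov.
Rule 2 (intervocalic voicing): /t/ is a voiceless stop between vowels /u/ and /a/, so it voices to [d]. /p/ is a voiceless stop between vowels /a/ and /i/, so it voices to [b]. /ogutapiurbokmov/ → ogudabiurbokmov.
Rule 3 (post-nasal voicing): no segment meets the environment; /ogudabiurbokmov/ is unchanged.
Rule 4 (pre-rhotic lowering): /u/ is a high vowel immediately before /r/, so it lowers to [o]. /ogudabiurbokmov/ → ogudabiorbokmov.
Rule 5 (final devoicing): /v/ is a voiced obstruent in word-final position, so it devoices to [f]. /ogudabiorbokmov/ → ogudabiorbokmof.

ogudabiorbokmof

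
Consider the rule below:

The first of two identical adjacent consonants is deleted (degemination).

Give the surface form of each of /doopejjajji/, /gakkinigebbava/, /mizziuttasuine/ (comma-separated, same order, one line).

doopejaji, gakinigebava, miziutasuine

/doopejjajji/: /jj/ is a geminate; the first /j/ deletes. /jj/ is a geminate; the first /j/ deletes. → [doopejaji].
/gakkinigebbava/: /kk/ is a geminate; the first /k/ deletes. /bb/ is a geminate; the first /b/ deletes. → [gakinigebava].
/mizziuttasuine/: /zz/ is a geminate; the first /z/ deletes. /tt/ is a geminate; the first /t/ deletes. → [miziutasuine].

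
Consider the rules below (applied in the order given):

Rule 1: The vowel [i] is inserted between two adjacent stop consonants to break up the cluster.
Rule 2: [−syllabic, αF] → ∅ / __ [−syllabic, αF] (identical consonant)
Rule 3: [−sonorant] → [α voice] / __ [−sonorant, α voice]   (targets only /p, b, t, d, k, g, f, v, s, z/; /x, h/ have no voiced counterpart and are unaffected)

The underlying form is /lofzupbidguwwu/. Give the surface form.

Rule 1 (stop-cluster i-epenthesis): /p/ and /b/ form a stop–stop cluster, so [i] is inserted between them. /d/ and /g/ form a stop–stop cluster, so [i] is inserted between them. /lofzupbidguwwu/ → lofzupibidiguwwu.
Rule 2 (degemination): /ww/ is a geminate; the first /w/ deletes. /lofzupibidiguwwu/ → lofzupibidiguwu.
Rule 3 (regressive voicing assimilation): /f/ precedes the voiced obstruent /z/, so it voices to [v] by assimilation. /lofzupibidiguwu/ → lovzupibidiguwu.

lovzupibidiguwu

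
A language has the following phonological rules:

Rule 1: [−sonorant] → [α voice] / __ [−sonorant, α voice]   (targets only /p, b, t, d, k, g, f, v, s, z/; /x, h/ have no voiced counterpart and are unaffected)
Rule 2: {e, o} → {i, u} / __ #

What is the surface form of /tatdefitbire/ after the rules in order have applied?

taddefidbiri

Rule 1 (regressive voicing assimilation): /t/ precedes the voiced obstruent /d/, so it voices to [d] by assimilation. /t/ precedes the voiced obstruent /b/, so it voices to [d] by assimilation. /tatdefitbire/ → taddefidbire.
Rule 2 (final vowel raising): /e/ is a mid vowel in word-final position, so it raises to [i]. /taddefidbire/ → taddefidbiri.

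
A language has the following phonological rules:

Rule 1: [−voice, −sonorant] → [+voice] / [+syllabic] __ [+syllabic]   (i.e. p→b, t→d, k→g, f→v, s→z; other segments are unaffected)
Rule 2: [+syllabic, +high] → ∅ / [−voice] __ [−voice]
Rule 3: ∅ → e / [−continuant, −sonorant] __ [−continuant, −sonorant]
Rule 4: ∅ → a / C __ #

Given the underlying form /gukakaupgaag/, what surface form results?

gugagaupegaaga

Rule 1 (intervocalic voicing): /k/ is a voiceless obstruent between vowels /u/ and /a/, so it voices to [g]. /k/ is a voiceless obstruent between vowels /a/ and /a/, so it voices to [g]. /gukakaupgaag/ → gugagaupgaag.
Rule 2 (high vowel syncope): no segment meets the environment; /gugagaupgaag/ is unchanged.
Rule 3 (stop-cluster e-epenthesis): /p/ and /g/ form a stop–stop cluster, so [e] is inserted between them. /gugagaupgaag/ → gugagaupegaag.
Rule 4 (final a-epenthesis): the form ends in the consonant /g/, so [a] is inserted word-finally. /gugagaupegaag/ → gugagaupegaaga.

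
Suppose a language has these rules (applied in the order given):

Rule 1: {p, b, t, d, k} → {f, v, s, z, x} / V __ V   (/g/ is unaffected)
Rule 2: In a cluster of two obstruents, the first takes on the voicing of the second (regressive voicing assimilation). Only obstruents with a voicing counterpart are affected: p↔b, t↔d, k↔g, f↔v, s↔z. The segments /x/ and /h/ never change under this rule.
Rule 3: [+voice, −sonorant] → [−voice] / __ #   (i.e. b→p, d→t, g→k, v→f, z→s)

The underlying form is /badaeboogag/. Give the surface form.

bazaevoogak

Rule 1 (intervocalic spirantization): /d/ is a stop between vowels /a/ and /a/, so it spirantizes to the fricative [z]. /b/ is a stop between vowels /e/ and /o/, so it spirantizes to the fricative [v]. /badaeboogag/ → bazaevoogag.
Rule 2 (regressive voicing assimilation): no segment meets the environment; /bazaevoogag/ is unchanged.
Rule 3 (final devoicing): /g/ is a voiced obstruent in word-final position, so it devoices to [k]. /bazaevoogag/ → bazaevoogak.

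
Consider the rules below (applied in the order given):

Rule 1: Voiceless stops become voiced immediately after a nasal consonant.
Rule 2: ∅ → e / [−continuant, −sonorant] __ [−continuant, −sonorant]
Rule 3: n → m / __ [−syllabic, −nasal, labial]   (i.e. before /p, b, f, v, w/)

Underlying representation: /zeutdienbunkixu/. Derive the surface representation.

Rule 1 (post-nasal voicing): /k/ is a voiceless stop immediately after the nasal /n/, so it voices to [g]. /zeutdienbunkixu/ → zeutdienbungixu.
Rule 2 (stop-cluster e-epenthesis): /t/ and /d/ form a stop–stop cluster, so [e] is inserted between them. /zeutdienbungixu/ → zeutedienbungixu.
Rule 3 (nasal place assimilation): /n/ precedes the labial consonant /b/, so it assimilates in place to [m]. /zeutedienbungixu/ → zeutediembungixu.

zeutediembungixu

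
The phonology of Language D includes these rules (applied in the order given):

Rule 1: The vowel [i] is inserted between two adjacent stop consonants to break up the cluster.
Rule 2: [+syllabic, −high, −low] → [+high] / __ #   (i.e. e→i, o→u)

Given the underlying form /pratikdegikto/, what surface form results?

pratikidegikitu

Rule 1 (stop-cluster i-epenthesis): /k/ and /d/ form a stop–stop cluster, so [i] is inserted between them. /k/ and /t/ form a stop–stop cluster, so [i] is inserted between them. /pratikdegikto/ → pratikidegikito.
Rule 2 (final vowel raising): /o/ is a mid vowel in word-final position, so it raises to [u]. /pratikidegikito/ → pratikidegikitu.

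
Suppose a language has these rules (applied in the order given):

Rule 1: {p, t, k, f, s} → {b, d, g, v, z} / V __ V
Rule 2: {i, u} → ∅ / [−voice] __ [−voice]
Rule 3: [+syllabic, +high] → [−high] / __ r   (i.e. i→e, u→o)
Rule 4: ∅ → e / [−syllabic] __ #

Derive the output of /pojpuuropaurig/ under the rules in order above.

pojpuorobaorige

Rule 1 (intervocalic voicing): /p/ is a voiceless obstruent between vowels /o/ and /a/, so it voices to [b]. /pojpuuropaurig/ → pojpuurobaurig.
Rule 2 (high vowel syncope): no segment meets the environment; /pojpuurobaurig/ is unchanged.
Rule 3 (pre-rhotic lowering): /u/ is a high vowel immediately before /r/, so it lowers to [o]. /u/ is a high vowel immediately before /r/, so it lowers to [o]. /pojpuurobaurig/ → pojpuorobaorig.
Rule 4 (final e-epenthesis): the form ends in the consonant /g/, so [e] is inserted word-finally. /pojpuorobaorig/ → pojpuorobaorige.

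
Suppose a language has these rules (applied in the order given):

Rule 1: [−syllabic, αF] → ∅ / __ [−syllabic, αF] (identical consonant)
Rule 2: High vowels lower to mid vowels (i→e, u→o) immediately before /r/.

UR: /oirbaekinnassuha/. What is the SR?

oerbaekinasuha

Rule 1 (degemination): /nn/ is a geminate; the first /n/ deletes. /ss/ is a geminate; the first /s/ deletes. /oirbaekinnassuha/ → oirbaekinasuha.
Rule 2 (pre-rhotic lowering): /i/ is a high vowel immediately before /r/, so it lowers to [e]. /oirbaekinasuha/ → oerbaekinasuha.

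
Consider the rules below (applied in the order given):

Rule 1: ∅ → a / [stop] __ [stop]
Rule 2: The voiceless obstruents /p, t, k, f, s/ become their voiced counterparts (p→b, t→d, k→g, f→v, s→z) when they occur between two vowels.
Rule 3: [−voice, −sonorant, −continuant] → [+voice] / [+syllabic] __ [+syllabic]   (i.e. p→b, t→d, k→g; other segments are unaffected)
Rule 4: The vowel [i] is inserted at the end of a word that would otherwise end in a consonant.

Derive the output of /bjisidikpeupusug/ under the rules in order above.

bjizidigabeubuzugi

Rule 1 (stop-cluster a-epenthesis): /k/ and /p/ form a stop–stop cluster, so [a] is inserted between them. /bjisidikpeupusug/ → bjisidikapeupusug.
Rule 2 (intervocalic voicing): /s/ is a voiceless obstruent between vowels /i/ and /i/, so it voices to [z]. /k/ is a voiceless obstruent between vowels /i/ and /a/, so it voices to [g]. /p/ is a voiceless obstruent between vowels /a/ and /e/, so it voices to [b]. /p/ is a voiceless obstruent between vowels /u/ and /u/, so it voices to [b]. /s/ is a voiceless obstruent between vowels /u/ and /u/, so it voices to [z]. /bjisidikapeupusug/ → bjizidigabeubuzug.
Rule 3 (intervocalic voicing): no segment meets the environment; /bjizidigabeubuzug/ is unchanged.
Rule 4 (final i-epenthesis): the form ends in the consonant /g/, so [i] is inserted word-finally. /bjizidigabeubuzug/ → bjizidigabeubuzugi.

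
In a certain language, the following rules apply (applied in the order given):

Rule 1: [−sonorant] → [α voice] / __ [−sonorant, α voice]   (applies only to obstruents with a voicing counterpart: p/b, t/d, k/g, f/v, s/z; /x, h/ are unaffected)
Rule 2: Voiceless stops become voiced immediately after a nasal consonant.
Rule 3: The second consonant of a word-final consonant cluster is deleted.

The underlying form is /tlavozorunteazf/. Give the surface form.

tlavozorundeas

Rule 1 (regressive voicing assimilation): /z/ precedes the voiceless obstruent /f/, so it devoices to [s] by assimilation. /tlavozorunteazf/ → tlavozorunteasf.
Rule 2 (post-nasal voicing): /t/ is a voiceless stop immediately after the nasal /n/, so it voices to [d]. /tlavozorunteasf/ → tlavozorundeasf.
Rule 3 (final cluster simplification): /f/ is the second consonant of a word-final cluster /sf/, so it deletes. /tlavozorundeasf/ → tlavozorundeas.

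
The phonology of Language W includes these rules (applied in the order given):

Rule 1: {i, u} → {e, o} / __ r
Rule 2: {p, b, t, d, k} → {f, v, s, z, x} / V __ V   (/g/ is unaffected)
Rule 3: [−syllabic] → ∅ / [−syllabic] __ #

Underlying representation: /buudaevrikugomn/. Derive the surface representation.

Rule 1 (pre-rhotic lowering): no segment meets the environment; /buudaevrikugomn/ is unchanged.
Rule 2 (intervocalic spirantization): /d/ is a stop between vowels /u/ and /a/, so it spirantizes to the fricative [z]. /k/ is a stop between vowels /i/ and /u/, so it spirantizes to the fricative [x]. /buudaevrikugomn/ → buuzaevrixugomn.
Rule 3 (final cluster simplification): /n/ is the second consonant of a word-final cluster /mn/, so it deletes. /buuzaevrixugomn/ → buuzaevrixugom.

buuzaevrixugom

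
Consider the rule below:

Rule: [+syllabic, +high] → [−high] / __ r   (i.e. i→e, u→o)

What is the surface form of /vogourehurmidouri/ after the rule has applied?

vogoorehormidoori

/u/ is a high vowel immediately before /r/, so it lowers to [o].
/u/ is a high vowel immediately before /r/, so it lowers to [o].
/u/ is a high vowel immediately before /r/, so it lowers to [o].
Surface form: [vogoorehormidoori].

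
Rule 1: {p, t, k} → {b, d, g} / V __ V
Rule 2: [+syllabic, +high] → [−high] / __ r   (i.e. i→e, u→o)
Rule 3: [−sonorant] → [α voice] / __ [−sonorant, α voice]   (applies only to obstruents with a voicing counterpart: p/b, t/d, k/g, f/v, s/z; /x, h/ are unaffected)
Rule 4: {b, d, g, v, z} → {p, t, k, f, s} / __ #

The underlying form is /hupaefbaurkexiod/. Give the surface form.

Rule 1 (intervocalic voicing): /p/ is a voiceless stop between vowels /u/ and /a/, so it voices to [b]. /hupaefbaurkexiod/ → hubaefbaurkexiod.
Rule 2 (pre-rhotic lowering): /u/ is a high vowel immediately before /r/, so it lowers to [o]. /hubaefbaurkexiod/ → hubaefbaorkexiod.
Rule 3 (regressive voicing assimilation): /f/ precedes the voiced obstruent /b/, so it voices to [v] by assimilation. /hubaefbaorkexiod/ → hubaevbaorkexiod.
Rule 4 (final devoicing): /d/ is a voiced obstruent in word-final position, so it devoices to [t]. /hubaevbaorkexiod/ → hubaevbaorkexiot.

hubaevbaorkexiot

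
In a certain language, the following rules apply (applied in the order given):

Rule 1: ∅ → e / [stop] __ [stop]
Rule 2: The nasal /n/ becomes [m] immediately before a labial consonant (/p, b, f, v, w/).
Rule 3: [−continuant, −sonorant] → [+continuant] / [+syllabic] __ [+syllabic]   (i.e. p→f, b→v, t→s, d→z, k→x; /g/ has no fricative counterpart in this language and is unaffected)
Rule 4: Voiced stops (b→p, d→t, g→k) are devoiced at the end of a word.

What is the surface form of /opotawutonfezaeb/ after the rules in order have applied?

ofosawusomfezaep

Rule 1 (stop-cluster e-epenthesis): no segment meets the environment; /opotawutonfezaeb/ is unchanged.
Rule 2 (nasal place assimilation): /n/ precedes the labial consonant /f/, so it assimilates in place to [m]. /opotawutonfezaeb/ → opotawutomfezaeb.
Rule 3 (intervocalic spirantization): /p/ is a stop between vowels /o/ and /o/, so it spirantizes to the fricative [f]. /t/ is a stop between vowels /o/ and /a/, so it spirantizes to the fricative [s]. /t/ is a stop between vowels /u/ and /o/, so it spirantizes to the fricative [s]. /opotawutomfezaeb/ → ofosawusomfezaeb.
Rule 4 (final devoicing): /b/ is a voiced stop in word-final position, so it devoices to [p]. /ofosawusomfezaeb/ → ofosawusomfezaep.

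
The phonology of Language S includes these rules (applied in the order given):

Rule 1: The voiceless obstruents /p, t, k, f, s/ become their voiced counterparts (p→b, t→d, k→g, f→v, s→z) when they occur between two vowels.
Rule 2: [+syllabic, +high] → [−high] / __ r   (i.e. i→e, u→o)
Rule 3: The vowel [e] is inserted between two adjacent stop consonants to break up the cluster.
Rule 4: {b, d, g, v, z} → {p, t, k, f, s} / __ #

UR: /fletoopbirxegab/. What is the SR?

fledoopeberxegap

Rule 1 (intervocalic voicing): /t/ is a voiceless obstruent between vowels /e/ and /o/, so it voices to [d]. /fletoopbirxegab/ → fledoopbirxegab.
Rule 2 (pre-rhotic lowering): /i/ is a high vowel immediately before /r/, so it lowers to [e]. /fledoopbirxegab/ → fledoopberxegab.
Rule 3 (stop-cluster e-epenthesis): /p/ and /b/ form a stop–stop cluster, so [e] is inserted between them. /fledoopberxegab/ → fledoopeberxegab.
Rule 4 (final devoicing): /b/ is a voiced obstruent in word-final position, so it devoices to [p]. /fledoopeberxegab/ → fledoopeberxegap.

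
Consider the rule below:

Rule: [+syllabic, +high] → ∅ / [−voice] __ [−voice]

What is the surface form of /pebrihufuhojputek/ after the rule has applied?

pebrihfhojptek

/u/ is a high vowel flanked by voiceless consonants /h/ and /f/, so it deletes.
/u/ is a high vowel flanked by voiceless consonants /f/ and /h/, so it deletes.
/u/ is a high vowel flanked by voiceless consonants /p/ and /t/, so it deletes.
The other instance of /i/ does not occur in the required environment and remains unchanged.
Surface form: [pebrihfhojptek].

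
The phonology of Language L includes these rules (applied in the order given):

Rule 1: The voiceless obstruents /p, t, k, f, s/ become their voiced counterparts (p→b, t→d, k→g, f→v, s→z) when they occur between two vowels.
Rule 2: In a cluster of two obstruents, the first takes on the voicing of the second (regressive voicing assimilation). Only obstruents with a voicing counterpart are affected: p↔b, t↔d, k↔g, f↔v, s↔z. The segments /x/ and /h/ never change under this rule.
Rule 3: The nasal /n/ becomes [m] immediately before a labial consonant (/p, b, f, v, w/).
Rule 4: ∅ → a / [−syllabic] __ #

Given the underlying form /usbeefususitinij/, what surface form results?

uzbeevuzuzidinija

Rule 1 (intervocalic voicing): /f/ is a voiceless obstruent between vowels /e/ and /u/, so it voices to [v]. /s/ is a voiceless obstruent between vowels /u/ and /u/, so it voices to [z]. /s/ is a voiceless obstruent between vowels /u/ and /i/, so it voices to [z]. /t/ is a voiceless obstruent between vowels /i/ and /i/, so it voices to [d]. /usbeefususitinij/ → usbeevuzuzidinij.
Rule 2 (regressive voicing assimilation): /s/ precedes the voiced obstruent /b/, so it voices to [z] by assimilation. /usbeevuzuzidinij/ → uzbeevuzuzidinij.
Rule 3 (nasal place assimilation): no segment meets the environment; /uzbeevuzuzidinij/ is unchanged.
Rule 4 (final a-epenthesis): the form ends in the consonant /j/, so [a] is inserted word-finally. /uzbeevuzuzidinij/ → uzbeevuzuzidinija.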